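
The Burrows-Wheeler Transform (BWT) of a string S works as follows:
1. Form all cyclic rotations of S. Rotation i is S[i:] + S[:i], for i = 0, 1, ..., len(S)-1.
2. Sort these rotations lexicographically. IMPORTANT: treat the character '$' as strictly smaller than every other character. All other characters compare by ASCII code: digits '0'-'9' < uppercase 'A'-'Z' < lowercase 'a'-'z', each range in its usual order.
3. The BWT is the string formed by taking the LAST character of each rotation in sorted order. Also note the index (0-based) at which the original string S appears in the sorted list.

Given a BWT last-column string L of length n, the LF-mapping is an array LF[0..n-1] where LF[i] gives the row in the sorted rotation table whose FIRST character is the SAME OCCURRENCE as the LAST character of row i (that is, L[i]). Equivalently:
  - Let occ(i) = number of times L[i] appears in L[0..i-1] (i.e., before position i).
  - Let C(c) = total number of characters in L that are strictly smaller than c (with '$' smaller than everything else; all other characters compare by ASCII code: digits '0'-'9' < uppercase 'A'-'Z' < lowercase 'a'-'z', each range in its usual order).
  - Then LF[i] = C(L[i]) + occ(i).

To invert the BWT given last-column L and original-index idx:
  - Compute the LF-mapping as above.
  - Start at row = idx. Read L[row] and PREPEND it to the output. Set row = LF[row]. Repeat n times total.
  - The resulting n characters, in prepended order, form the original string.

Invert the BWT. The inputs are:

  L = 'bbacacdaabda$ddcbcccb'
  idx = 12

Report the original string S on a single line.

LF mapping: 6 7 1 11 2 12 17 3 4 8 18 5 0 19 20 13 9 14 15 16 10
Walk LF starting at row 12, prepending L[row]:
  step 1: row=12, L[12]='$', prepend. Next row=LF[12]=0
  step 2: row=0, L[0]='b', prepend. Next row=LF[0]=6
  step 3: row=6, L[6]='d', prepend. Next row=LF[6]=17
  step 4: row=17, L[17]='c', prepend. Next row=LF[17]=14
  step 5: row=14, L[14]='d', prepend. Next row=LF[14]=20
  step 6: row=20, L[20]='b', prepend. Next row=LF[20]=10
  step 7: row=10, L[10]='d', prepend. Next row=LF[10]=18
  step 8: row=18, L[18]='c', prepend. Next row=LF[18]=15
  step 9: row=15, L[15]='c', prepend. Next row=LF[15]=13
  step 10: row=13, L[13]='d', prepend. Next row=LF[13]=19
  step 11: row=19, L[19]='c', prepend. Next row=LF[19]=16
  step 12: row=16, L[16]='b', prepend. Next row=LF[16]=9
  step 13: row=9, L[9]='b', prepend. Next row=LF[9]=8
  step 14: row=8, L[8]='a', prepend. Next row=LF[8]=4
  step 15: row=4, L[4]='a', prepend. Next row=LF[4]=2
  step 16: row=2, L[2]='a', prepend. Next row=LF[2]=1
  step 17: row=1, L[1]='b', prepend. Next row=LF[1]=7
  step 18: row=7, L[7]='a', prepend. Next row=LF[7]=3
  step 19: row=3, L[3]='c', prepend. Next row=LF[3]=11
  step 20: row=11, L[11]='a', prepend. Next row=LF[11]=5
  step 21: row=5, L[5]='c', prepend. Next row=LF[5]=12
Reversed output: cacabaaabbcdccdbdcdb$

Answer: cacabaaabbcdccdbdcdb$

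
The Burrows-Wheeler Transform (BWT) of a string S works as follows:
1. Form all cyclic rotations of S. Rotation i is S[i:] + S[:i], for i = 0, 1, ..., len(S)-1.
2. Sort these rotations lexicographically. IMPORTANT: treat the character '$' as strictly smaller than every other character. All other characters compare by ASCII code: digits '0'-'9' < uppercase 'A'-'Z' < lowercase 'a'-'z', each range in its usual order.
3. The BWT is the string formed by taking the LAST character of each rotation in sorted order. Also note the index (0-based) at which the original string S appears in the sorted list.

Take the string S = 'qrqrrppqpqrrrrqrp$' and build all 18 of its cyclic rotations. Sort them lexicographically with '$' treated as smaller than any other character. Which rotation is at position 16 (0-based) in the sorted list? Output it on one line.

All 18 rotations (rotation i = S[i:]+S[:i]):
  rot[0] = qrqrrppqpqrrrrqrp$
  rot[1] = rqrrppqpqrrrrqrp$q
  rot[2] = qrrppqpqrrrrqrp$qr
  rot[3] = rrppqpqrrrrqrp$qrq
  rot[4] = rppqpqrrrrqrp$qrqr
  rot[5] = ppqpqrrrrqrp$qrqrr
  rot[6] = pqpqrrrrqrp$qrqrrp
  rot[7] = qpqrrrrqrp$qrqrrpp
  rot[8] = pqrrrrqrp$qrqrrppq
  rot[9] = qrrrrqrp$qrqrrppqp
  rot[10] = rrrrqrp$qrqrrppqpq
  rot[11] = rrrqrp$qrqrrppqpqr
  rot[12] = rrqrp$qrqrrppqpqrr
  rot[13] = rqrp$qrqrrppqpqrrr
  rot[14] = qrp$qrqrrppqpqrrrr
  rot[15] = rp$qrqrrppqpqrrrrq
  rot[16] = p$qrqrrppqpqrrrrqr
  rot[17] = $qrqrrppqpqrrrrqrp
Sorted (with $ < everything):
  sorted[0] = $qrqrrppqpqrrrrqrp
  sorted[1] = p$qrqrrppqpqrrrrqr
  sorted[2] = ppqpqrrrrqrp$qrqrr
  sorted[3] = pqpqrrrrqrp$qrqrrp
  sorted[4] = pqrrrrqrp$qrqrrppq
  sorted[5] = qpqrrrrqrp$qrqrrpp
  sorted[6] = qrp$qrqrrppqpqrrrr
  sorted[7] = qrqrrppqpqrrrrqrp$
  sorted[8] = qrrppqpqrrrrqrp$qr
  sorted[9] = qrrrrqrp$qrqrrppqp
  sorted[10] = rp$qrqrrppqpqrrrrq
  sorted[11] = rppqpqrrrrqrp$qrqr
  sorted[12] = rqrp$qrqrrppqpqrrr
  sorted[13] = rqrrppqpqrrrrqrp$q
  sorted[14] = rrppqpqrrrrqrp$qrq
  sorted[15] = rrqrp$qrqrrppqpqrr
  sorted[16] = rrrqrp$qrqrrppqpqr
  sorted[17] = rrrrqrp$qrqrrppqpq
sorted[16] = rrrqrp$qrqrrppqpqr

Answer: rrrqrp$qrqrrppqpqr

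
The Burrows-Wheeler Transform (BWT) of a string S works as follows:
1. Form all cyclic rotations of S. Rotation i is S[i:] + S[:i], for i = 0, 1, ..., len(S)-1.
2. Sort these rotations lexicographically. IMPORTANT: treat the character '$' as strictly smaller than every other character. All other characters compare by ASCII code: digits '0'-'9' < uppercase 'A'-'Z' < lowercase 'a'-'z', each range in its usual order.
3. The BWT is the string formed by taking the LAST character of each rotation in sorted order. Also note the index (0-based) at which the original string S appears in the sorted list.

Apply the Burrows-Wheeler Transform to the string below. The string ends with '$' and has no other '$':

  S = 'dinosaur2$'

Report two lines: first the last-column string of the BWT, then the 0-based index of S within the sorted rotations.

Answer: 2rs$dinuoa
3

Derivation:
All 10 rotations (rotation i = S[i:]+S[:i]):
  rot[0] = dinosaur2$
  rot[1] = inosaur2$d
  rot[2] = nosaur2$di
  rot[3] = osaur2$din
  rot[4] = saur2$dino
  rot[5] = aur2$dinos
  rot[6] = ur2$dinosa
  rot[7] = r2$dinosau
  rot[8] = 2$dinosaur
  rot[9] = $dinosaur2
Sorted (with $ < everything):
  sorted[0] = $dinosaur2  (last char: '2')
  sorted[1] = 2$dinosaur  (last char: 'r')
  sorted[2] = aur2$dinos  (last char: 's')
  sorted[3] = dinosaur2$  (last char: '$')
  sorted[4] = inosaur2$d  (last char: 'd')
  sorted[5] = nosaur2$di  (last char: 'i')
  sorted[6] = osaur2$din  (last char: 'n')
  sorted[7] = r2$dinosau  (last char: 'u')
  sorted[8] = saur2$dino  (last char: 'o')
  sorted[9] = ur2$dinosa  (last char: 'a')
Last column: 2rs$dinuoa
Original string S is at sorted index 3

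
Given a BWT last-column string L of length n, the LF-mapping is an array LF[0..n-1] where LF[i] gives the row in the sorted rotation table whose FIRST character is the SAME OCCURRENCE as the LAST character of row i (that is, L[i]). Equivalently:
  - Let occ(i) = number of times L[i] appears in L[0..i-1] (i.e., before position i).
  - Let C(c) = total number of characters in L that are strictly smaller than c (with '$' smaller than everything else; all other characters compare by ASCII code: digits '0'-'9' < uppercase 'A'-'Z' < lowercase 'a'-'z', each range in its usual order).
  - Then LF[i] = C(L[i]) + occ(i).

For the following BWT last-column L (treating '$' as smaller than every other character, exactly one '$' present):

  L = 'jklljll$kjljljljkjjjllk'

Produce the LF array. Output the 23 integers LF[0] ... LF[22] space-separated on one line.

Answer: 1 10 14 15 2 16 17 0 11 3 18 4 19 5 20 6 12 7 8 9 21 22 13

Derivation:
Char counts: '$':1, 'j':9, 'k':4, 'l':9
C (first-col start): C('$')=0, C('j')=1, C('k')=10, C('l')=14
L[0]='j': occ=0, LF[0]=C('j')+0=1+0=1
L[1]='k': occ=0, LF[1]=C('k')+0=10+0=10
L[2]='l': occ=0, LF[2]=C('l')+0=14+0=14
L[3]='l': occ=1, LF[3]=C('l')+1=14+1=15
L[4]='j': occ=1, LF[4]=C('j')+1=1+1=2
L[5]='l': occ=2, LF[5]=C('l')+2=14+2=16
L[6]='l': occ=3, LF[6]=C('l')+3=14+3=17
L[7]='$': occ=0, LF[7]=C('$')+0=0+0=0
L[8]='k': occ=1, LF[8]=C('k')+1=10+1=11
L[9]='j': occ=2, LF[9]=C('j')+2=1+2=3
L[10]='l': occ=4, LF[10]=C('l')+4=14+4=18
L[11]='j': occ=3, LF[11]=C('j')+3=1+3=4
L[12]='l': occ=5, LF[12]=C('l')+5=14+5=19
L[13]='j': occ=4, LF[13]=C('j')+4=1+4=5
L[14]='l': occ=6, LF[14]=C('l')+6=14+6=20
L[15]='j': occ=5, LF[15]=C('j')+5=1+5=6
L[16]='k': occ=2, LF[16]=C('k')+2=10+2=12
L[17]='j': occ=6, LF[17]=C('j')+6=1+6=7
L[18]='j': occ=7, LF[18]=C('j')+7=1+7=8
L[19]='j': occ=8, LF[19]=C('j')+8=1+8=9
L[20]='l': occ=7, LF[20]=C('l')+7=14+7=21
L[21]='l': occ=8, LF[21]=C('l')+8=14+8=22
L[22]='k': occ=3, LF[22]=C('k')+3=10+3=13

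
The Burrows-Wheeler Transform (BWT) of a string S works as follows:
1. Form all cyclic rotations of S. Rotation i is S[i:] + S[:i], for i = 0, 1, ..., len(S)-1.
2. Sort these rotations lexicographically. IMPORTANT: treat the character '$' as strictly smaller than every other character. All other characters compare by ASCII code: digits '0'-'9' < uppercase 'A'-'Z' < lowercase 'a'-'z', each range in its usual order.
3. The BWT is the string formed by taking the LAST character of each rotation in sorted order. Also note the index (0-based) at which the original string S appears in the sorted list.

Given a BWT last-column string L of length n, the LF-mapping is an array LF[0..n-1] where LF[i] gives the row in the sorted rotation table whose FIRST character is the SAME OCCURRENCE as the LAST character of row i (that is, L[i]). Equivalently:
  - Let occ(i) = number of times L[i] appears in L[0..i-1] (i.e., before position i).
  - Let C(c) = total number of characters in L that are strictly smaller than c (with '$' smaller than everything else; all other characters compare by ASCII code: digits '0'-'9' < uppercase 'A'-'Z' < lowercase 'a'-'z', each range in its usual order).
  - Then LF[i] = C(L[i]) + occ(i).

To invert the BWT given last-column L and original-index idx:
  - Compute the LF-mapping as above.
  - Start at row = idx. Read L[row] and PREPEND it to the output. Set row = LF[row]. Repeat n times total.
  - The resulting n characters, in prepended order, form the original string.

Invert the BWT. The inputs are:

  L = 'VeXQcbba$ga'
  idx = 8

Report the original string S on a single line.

LF mapping: 2 9 3 1 8 6 7 4 0 10 5
Walk LF starting at row 8, prepending L[row]:
  step 1: row=8, L[8]='$', prepend. Next row=LF[8]=0
  step 2: row=0, L[0]='V', prepend. Next row=LF[0]=2
  step 3: row=2, L[2]='X', prepend. Next row=LF[2]=3
  step 4: row=3, L[3]='Q', prepend. Next row=LF[3]=1
  step 5: row=1, L[1]='e', prepend. Next row=LF[1]=9
  step 6: row=9, L[9]='g', prepend. Next row=LF[9]=10
  step 7: row=10, L[10]='a', prepend. Next row=LF[10]=5
  step 8: row=5, L[5]='b', prepend. Next row=LF[5]=6
  step 9: row=6, L[6]='b', prepend. Next row=LF[6]=7
  step 10: row=7, L[7]='a', prepend. Next row=LF[7]=4
  step 11: row=4, L[4]='c', prepend. Next row=LF[4]=8
Reversed output: cabbageQXV$

Answer: cabbageQXV$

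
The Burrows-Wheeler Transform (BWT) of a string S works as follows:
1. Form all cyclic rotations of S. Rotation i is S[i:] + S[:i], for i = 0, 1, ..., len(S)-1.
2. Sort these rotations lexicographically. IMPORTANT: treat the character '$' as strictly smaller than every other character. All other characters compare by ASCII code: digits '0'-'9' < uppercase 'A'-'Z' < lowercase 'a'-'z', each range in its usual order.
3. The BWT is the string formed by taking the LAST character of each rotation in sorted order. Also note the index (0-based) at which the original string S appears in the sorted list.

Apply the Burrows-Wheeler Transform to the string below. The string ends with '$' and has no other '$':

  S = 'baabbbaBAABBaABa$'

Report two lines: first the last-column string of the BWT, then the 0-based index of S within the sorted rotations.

All 17 rotations (rotation i = S[i:]+S[:i]):
  rot[0] = baabbbaBAABBaABa$
  rot[1] = aabbbaBAABBaABa$b
  rot[2] = abbbaBAABBaABa$ba
  rot[3] = bbbaBAABBaABa$baa
  rot[4] = bbaBAABBaABa$baab
  rot[5] = baBAABBaABa$baabb
  rot[6] = aBAABBaABa$baabbb
  rot[7] = BAABBaABa$baabbba
  rot[8] = AABBaABa$baabbbaB
  rot[9] = ABBaABa$baabbbaBA
  rot[10] = BBaABa$baabbbaBAA
  rot[11] = BaABa$baabbbaBAAB
  rot[12] = aABa$baabbbaBAABB
  rot[13] = ABa$baabbbaBAABBa
  rot[14] = Ba$baabbbaBAABBaA
  rot[15] = a$baabbbaBAABBaAB
  rot[16] = $baabbbaBAABBaABa
Sorted (with $ < everything):
  sorted[0] = $baabbbaBAABBaABa  (last char: 'a')
  sorted[1] = AABBaABa$baabbbaB  (last char: 'B')
  sorted[2] = ABBaABa$baabbbaBA  (last char: 'A')
  sorted[3] = ABa$baabbbaBAABBa  (last char: 'a')
  sorted[4] = BAABBaABa$baabbba  (last char: 'a')
  sorted[5] = BBaABa$baabbbaBAA  (last char: 'A')
  sorted[6] = Ba$baabbbaBAABBaA  (last char: 'A')
  sorted[7] = BaABa$baabbbaBAAB  (last char: 'B')
  sorted[8] = a$baabbbaBAABBaAB  (last char: 'B')
  sorted[9] = aABa$baabbbaBAABB  (last char: 'B')
  sorted[10] = aBAABBaABa$baabbb  (last char: 'b')
  sorted[11] = aabbbaBAABBaABa$b  (last char: 'b')
  sorted[12] = abbbaBAABBaABa$ba  (last char: 'a')
  sorted[13] = baBAABBaABa$baabb  (last char: 'b')
  sorted[14] = baabbbaBAABBaABa$  (last char: '$')
  sorted[15] = bbaBAABBaABa$baab  (last char: 'b')
  sorted[16] = bbbaBAABBaABa$baa  (last char: 'a')
Last column: aBAaaAABBBbbab$ba
Original string S is at sorted index 14

Answer: aBAaaAABBBbbab$ba
14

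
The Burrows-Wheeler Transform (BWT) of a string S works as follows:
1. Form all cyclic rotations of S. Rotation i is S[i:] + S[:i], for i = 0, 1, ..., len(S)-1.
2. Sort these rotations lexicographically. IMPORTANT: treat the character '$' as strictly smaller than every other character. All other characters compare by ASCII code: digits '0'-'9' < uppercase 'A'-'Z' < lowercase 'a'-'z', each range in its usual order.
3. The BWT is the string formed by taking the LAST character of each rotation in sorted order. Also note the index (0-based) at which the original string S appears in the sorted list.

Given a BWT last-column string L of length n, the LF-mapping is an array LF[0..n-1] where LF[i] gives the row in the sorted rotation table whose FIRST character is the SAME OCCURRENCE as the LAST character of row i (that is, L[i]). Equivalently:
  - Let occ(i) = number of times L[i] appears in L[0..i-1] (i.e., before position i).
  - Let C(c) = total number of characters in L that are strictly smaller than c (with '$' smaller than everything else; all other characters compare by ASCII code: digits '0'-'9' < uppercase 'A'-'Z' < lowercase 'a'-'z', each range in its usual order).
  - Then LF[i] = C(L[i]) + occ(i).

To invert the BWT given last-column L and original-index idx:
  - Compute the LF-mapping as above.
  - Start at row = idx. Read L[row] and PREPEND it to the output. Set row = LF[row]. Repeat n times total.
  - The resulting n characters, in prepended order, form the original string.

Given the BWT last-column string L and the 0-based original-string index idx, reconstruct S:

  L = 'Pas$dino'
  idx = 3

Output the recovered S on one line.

LF mapping: 1 2 7 0 3 4 5 6
Walk LF starting at row 3, prepending L[row]:
  step 1: row=3, L[3]='$', prepend. Next row=LF[3]=0
  step 2: row=0, L[0]='P', prepend. Next row=LF[0]=1
  step 3: row=1, L[1]='a', prepend. Next row=LF[1]=2
  step 4: row=2, L[2]='s', prepend. Next row=LF[2]=7
  step 5: row=7, L[7]='o', prepend. Next row=LF[7]=6
  step 6: row=6, L[6]='n', prepend. Next row=LF[6]=5
  step 7: row=5, L[5]='i', prepend. Next row=LF[5]=4
  step 8: row=4, L[4]='d', prepend. Next row=LF[4]=3
Reversed output: dinosaP$

Answer: dinosaP$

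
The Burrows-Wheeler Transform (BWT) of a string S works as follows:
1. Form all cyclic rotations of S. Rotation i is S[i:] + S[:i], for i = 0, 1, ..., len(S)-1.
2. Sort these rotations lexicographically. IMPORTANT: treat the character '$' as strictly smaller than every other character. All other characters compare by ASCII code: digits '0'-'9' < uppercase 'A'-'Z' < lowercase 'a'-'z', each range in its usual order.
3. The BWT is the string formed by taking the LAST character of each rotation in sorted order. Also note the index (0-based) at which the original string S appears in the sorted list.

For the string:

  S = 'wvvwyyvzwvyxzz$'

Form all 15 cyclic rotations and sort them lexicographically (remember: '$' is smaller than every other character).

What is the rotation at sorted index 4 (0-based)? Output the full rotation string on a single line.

Answer: vzwvyxzz$wvvwyy

Derivation:
All 15 rotations (rotation i = S[i:]+S[:i]):
  rot[0] = wvvwyyvzwvyxzz$
  rot[1] = vvwyyvzwvyxzz$w
  rot[2] = vwyyvzwvyxzz$wv
  rot[3] = wyyvzwvyxzz$wvv
  rot[4] = yyvzwvyxzz$wvvw
  rot[5] = yvzwvyxzz$wvvwy
  rot[6] = vzwvyxzz$wvvwyy
  rot[7] = zwvyxzz$wvvwyyv
  rot[8] = wvyxzz$wvvwyyvz
  rot[9] = vyxzz$wvvwyyvzw
  rot[10] = yxzz$wvvwyyvzwv
  rot[11] = xzz$wvvwyyvzwvy
  rot[12] = zz$wvvwyyvzwvyx
  rot[13] = z$wvvwyyvzwvyxz
  rot[14] = $wvvwyyvzwvyxzz
Sorted (with $ < everything):
  sorted[0] = $wvvwyyvzwvyxzz
  sorted[1] = vvwyyvzwvyxzz$w
  sorted[2] = vwyyvzwvyxzz$wv
  sorted[3] = vyxzz$wvvwyyvzw
  sorted[4] = vzwvyxzz$wvvwyy
  sorted[5] = wvvwyyvzwvyxzz$
  sorted[6] = wvyxzz$wvvwyyvz
  sorted[7] = wyyvzwvyxzz$wvv
  sorted[8] = xzz$wvvwyyvzwvy
  sorted[9] = yvzwvyxzz$wvvwy
  sorted[10] = yxzz$wvvwyyvzwv
  sorted[11] = yyvzwvyxzz$wvvw
  sorted[12] = z$wvvwyyvzwvyxz
  sorted[13] = zwvyxzz$wvvwyyv
  sorted[14] = zz$wvvwyyvzwvyx
sorted[4] = vzwvyxzz$wvvwyy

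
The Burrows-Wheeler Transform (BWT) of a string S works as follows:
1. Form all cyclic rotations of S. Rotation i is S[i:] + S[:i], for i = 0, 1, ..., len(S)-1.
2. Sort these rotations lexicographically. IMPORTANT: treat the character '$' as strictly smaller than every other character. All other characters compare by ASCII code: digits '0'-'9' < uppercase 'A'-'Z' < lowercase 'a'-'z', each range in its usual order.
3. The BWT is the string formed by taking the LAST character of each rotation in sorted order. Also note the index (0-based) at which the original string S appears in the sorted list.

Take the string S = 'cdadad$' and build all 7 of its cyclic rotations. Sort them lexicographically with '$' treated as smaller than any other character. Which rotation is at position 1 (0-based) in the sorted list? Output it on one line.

Answer: ad$cdad

Derivation:
All 7 rotations (rotation i = S[i:]+S[:i]):
  rot[0] = cdadad$
  rot[1] = dadad$c
  rot[2] = adad$cd
  rot[3] = dad$cda
  rot[4] = ad$cdad
  rot[5] = d$cdada
  rot[6] = $cdadad
Sorted (with $ < everything):
  sorted[0] = $cdadad
  sorted[1] = ad$cdad
  sorted[2] = adad$cd
  sorted[3] = cdadad$
  sorted[4] = d$cdada
  sorted[5] = dad$cda
  sorted[6] = dadad$c
sorted[1] = ad$cdad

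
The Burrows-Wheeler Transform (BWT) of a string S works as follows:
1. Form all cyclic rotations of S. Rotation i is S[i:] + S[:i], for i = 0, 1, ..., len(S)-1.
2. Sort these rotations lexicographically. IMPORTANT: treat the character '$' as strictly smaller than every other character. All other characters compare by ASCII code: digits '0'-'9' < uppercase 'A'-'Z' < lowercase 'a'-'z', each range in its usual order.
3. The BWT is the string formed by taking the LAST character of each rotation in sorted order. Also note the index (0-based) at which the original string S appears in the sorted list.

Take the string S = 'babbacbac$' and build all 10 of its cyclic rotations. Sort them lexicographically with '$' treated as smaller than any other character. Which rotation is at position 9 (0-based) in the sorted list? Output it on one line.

All 10 rotations (rotation i = S[i:]+S[:i]):
  rot[0] = babbacbac$
  rot[1] = abbacbac$b
  rot[2] = bbacbac$ba
  rot[3] = bacbac$bab
  rot[4] = acbac$babb
  rot[5] = cbac$babba
  rot[6] = bac$babbac
  rot[7] = ac$babbacb
  rot[8] = c$babbacba
  rot[9] = $babbacbac
Sorted (with $ < everything):
  sorted[0] = $babbacbac
  sorted[1] = abbacbac$b
  sorted[2] = ac$babbacb
  sorted[3] = acbac$babb
  sorted[4] = babbacbac$
  sorted[5] = bac$babbac
  sorted[6] = bacbac$bab
  sorted[7] = bbacbac$ba
  sorted[8] = c$babbacba
  sorted[9] = cbac$babba
sorted[9] = cbac$babba

Answer: cbac$babba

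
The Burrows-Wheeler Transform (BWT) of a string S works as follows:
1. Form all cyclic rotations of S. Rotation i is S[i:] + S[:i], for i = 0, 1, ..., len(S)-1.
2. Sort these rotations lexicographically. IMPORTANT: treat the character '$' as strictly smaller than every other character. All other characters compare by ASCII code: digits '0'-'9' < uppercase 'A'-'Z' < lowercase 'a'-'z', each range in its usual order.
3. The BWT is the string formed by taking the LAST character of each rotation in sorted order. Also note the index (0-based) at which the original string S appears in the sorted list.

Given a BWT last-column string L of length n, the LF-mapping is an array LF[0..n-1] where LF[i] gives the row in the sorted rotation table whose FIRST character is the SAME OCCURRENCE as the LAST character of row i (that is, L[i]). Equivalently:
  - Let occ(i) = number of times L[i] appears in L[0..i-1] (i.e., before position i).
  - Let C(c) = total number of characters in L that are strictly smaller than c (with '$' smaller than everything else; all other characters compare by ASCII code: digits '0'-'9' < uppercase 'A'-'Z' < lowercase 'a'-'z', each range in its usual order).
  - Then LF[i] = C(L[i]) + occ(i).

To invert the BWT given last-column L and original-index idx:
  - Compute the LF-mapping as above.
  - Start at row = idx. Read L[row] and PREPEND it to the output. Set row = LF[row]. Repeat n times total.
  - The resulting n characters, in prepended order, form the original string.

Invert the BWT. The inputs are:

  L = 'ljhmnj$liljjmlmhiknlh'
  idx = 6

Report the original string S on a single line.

Answer: jhhlnijkmljimhnmlljl$

Derivation:
LF mapping: 11 6 1 16 19 7 0 12 4 13 8 9 17 14 18 2 5 10 20 15 3
Walk LF starting at row 6, prepending L[row]:
  step 1: row=6, L[6]='$', prepend. Next row=LF[6]=0
  step 2: row=0, L[0]='l', prepend. Next row=LF[0]=11
  step 3: row=11, L[11]='j', prepend. Next row=LF[11]=9
  step 4: row=9, L[9]='l', prepend. Next row=LF[9]=13
  step 5: row=13, L[13]='l', prepend. Next row=LF[13]=14
  step 6: row=14, L[14]='m', prepend. Next row=LF[14]=18
  step 7: row=18, L[18]='n', prepend. Next row=LF[18]=20
  step 8: row=20, L[20]='h', prepend. Next row=LF[20]=3
  step 9: row=3, L[3]='m', prepend. Next row=LF[3]=16
  step 10: row=16, L[16]='i', prepend. Next row=LF[16]=5
  step 11: row=5, L[5]='j', prepend. Next row=LF[5]=7
  step 12: row=7, L[7]='l', prepend. Next row=LF[7]=12
  step 13: row=12, L[12]='m', prepend. Next row=LF[12]=17
  step 14: row=17, L[17]='k', prepend. Next row=LF[17]=10
  step 15: row=10, L[10]='j', prepend. Next row=LF[10]=8
  step 16: row=8, L[8]='i', prepend. Next row=LF[8]=4
  step 17: row=4, L[4]='n', prepend. Next row=LF[4]=19
  step 18: row=19, L[19]='l', prepend. Next row=LF[19]=15
  step 19: row=15, L[15]='h', prepend. Next row=LF[15]=2
  step 20: row=2, L[2]='h', prepend. Next row=LF[2]=1
  step 21: row=1, L[1]='j', prepend. Next row=LF[1]=6
Reversed output: jhhlnijkmljimhnmlljl$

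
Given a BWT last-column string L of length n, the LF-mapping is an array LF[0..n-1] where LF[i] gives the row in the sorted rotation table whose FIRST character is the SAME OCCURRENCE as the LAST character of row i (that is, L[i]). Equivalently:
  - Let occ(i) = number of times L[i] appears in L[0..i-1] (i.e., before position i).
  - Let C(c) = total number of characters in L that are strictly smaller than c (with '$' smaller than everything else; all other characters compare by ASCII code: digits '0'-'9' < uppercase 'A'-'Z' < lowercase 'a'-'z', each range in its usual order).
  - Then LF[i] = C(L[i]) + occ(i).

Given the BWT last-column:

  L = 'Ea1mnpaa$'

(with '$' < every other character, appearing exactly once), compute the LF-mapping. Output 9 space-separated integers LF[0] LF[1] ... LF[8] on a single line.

Char counts: '$':1, '1':1, 'E':1, 'a':3, 'm':1, 'n':1, 'p':1
C (first-col start): C('$')=0, C('1')=1, C('E')=2, C('a')=3, C('m')=6, C('n')=7, C('p')=8
L[0]='E': occ=0, LF[0]=C('E')+0=2+0=2
L[1]='a': occ=0, LF[1]=C('a')+0=3+0=3
L[2]='1': occ=0, LF[2]=C('1')+0=1+0=1
L[3]='m': occ=0, LF[3]=C('m')+0=6+0=6
L[4]='n': occ=0, LF[4]=C('n')+0=7+0=7
L[5]='p': occ=0, LF[5]=C('p')+0=8+0=8
L[6]='a': occ=1, LF[6]=C('a')+1=3+1=4
L[7]='a': occ=2, LF[7]=C('a')+2=3+2=5
L[8]='$': occ=0, LF[8]=C('$')+0=0+0=0

Answer: 2 3 1 6 7 8 4 5 0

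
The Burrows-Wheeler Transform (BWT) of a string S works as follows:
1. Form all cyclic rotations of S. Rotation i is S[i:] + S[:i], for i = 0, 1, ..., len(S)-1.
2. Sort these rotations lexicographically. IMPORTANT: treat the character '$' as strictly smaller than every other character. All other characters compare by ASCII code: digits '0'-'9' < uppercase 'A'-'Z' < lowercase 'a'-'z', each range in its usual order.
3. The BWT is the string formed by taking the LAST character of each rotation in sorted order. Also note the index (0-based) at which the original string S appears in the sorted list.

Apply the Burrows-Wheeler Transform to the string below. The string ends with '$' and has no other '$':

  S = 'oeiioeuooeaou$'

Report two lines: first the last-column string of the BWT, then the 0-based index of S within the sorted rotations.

Answer: ueoooeio$iuaoe
8

Derivation:
All 14 rotations (rotation i = S[i:]+S[:i]):
  rot[0] = oeiioeuooeaou$
  rot[1] = eiioeuooeaou$o
  rot[2] = iioeuooeaou$oe
  rot[3] = ioeuooeaou$oei
  rot[4] = oeuooeaou$oeii
  rot[5] = euooeaou$oeiio
  rot[6] = uooeaou$oeiioe
  rot[7] = ooeaou$oeiioeu
  rot[8] = oeaou$oeiioeuo
  rot[9] = eaou$oeiioeuoo
  rot[10] = aou$oeiioeuooe
  rot[11] = ou$oeiioeuooea
  rot[12] = u$oeiioeuooeao
  rot[13] = $oeiioeuooeaou
Sorted (with $ < everything):
  sorted[0] = $oeiioeuooeaou  (last char: 'u')
  sorted[1] = aou$oeiioeuooe  (last char: 'e')
  sorted[2] = eaou$oeiioeuoo  (last char: 'o')
  sorted[3] = eiioeuooeaou$o  (last char: 'o')
  sorted[4] = euooeaou$oeiio  (last char: 'o')
  sorted[5] = iioeuooeaou$oe  (last char: 'e')
  sorted[6] = ioeuooeaou$oei  (last char: 'i')
  sorted[7] = oeaou$oeiioeuo  (last char: 'o')
  sorted[8] = oeiioeuooeaou$  (last char: '$')
  sorted[9] = oeuooeaou$oeii  (last char: 'i')
  sorted[10] = ooeaou$oeiioeu  (last char: 'u')
  sorted[11] = ou$oeiioeuooea  (last char: 'a')
  sorted[12] = u$oeiioeuooeao  (last char: 'o')
  sorted[13] = uooeaou$oeiioe  (last char: 'e')
Last column: ueoooeio$iuaoe
Original string S is at sorted index 8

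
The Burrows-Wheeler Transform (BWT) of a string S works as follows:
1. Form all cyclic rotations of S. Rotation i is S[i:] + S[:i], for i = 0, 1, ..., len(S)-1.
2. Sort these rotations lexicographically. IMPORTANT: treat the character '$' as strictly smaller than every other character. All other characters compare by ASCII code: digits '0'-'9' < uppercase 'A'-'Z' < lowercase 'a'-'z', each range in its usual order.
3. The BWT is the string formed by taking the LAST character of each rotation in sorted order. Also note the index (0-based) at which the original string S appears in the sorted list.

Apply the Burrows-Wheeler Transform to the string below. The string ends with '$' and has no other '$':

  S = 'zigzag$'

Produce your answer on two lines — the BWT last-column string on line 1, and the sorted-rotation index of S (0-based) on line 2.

Answer: gzaizg$
6

Derivation:
All 7 rotations (rotation i = S[i:]+S[:i]):
  rot[0] = zigzag$
  rot[1] = igzag$z
  rot[2] = gzag$zi
  rot[3] = zag$zig
  rot[4] = ag$zigz
  rot[5] = g$zigza
  rot[6] = $zigzag
Sorted (with $ < everything):
  sorted[0] = $zigzag  (last char: 'g')
  sorted[1] = ag$zigz  (last char: 'z')
  sorted[2] = g$zigza  (last char: 'a')
  sorted[3] = gzag$zi  (last char: 'i')
  sorted[4] = igzag$z  (last char: 'z')
  sorted[5] = zag$zig  (last char: 'g')
  sorted[6] = zigzag$  (last char: '$')
Last column: gzaizg$
Original string S is at sorted index 6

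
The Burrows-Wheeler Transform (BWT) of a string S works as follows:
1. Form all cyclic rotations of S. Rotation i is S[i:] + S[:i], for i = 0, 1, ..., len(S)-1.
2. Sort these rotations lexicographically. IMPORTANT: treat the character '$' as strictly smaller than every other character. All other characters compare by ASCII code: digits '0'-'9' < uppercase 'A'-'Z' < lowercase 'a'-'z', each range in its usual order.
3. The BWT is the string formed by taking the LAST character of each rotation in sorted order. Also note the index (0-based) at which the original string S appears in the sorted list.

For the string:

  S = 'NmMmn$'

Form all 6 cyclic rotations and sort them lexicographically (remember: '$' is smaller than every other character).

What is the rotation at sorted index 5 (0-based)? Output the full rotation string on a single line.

All 6 rotations (rotation i = S[i:]+S[:i]):
  rot[0] = NmMmn$
  rot[1] = mMmn$N
  rot[2] = Mmn$Nm
  rot[3] = mn$NmM
  rot[4] = n$NmMm
  rot[5] = $NmMmn
Sorted (with $ < everything):
  sorted[0] = $NmMmn
  sorted[1] = Mmn$Nm
  sorted[2] = NmMmn$
  sorted[3] = mMmn$N
  sorted[4] = mn$NmM
  sorted[5] = n$NmMm
sorted[5] = n$NmMm

Answer: n$NmMm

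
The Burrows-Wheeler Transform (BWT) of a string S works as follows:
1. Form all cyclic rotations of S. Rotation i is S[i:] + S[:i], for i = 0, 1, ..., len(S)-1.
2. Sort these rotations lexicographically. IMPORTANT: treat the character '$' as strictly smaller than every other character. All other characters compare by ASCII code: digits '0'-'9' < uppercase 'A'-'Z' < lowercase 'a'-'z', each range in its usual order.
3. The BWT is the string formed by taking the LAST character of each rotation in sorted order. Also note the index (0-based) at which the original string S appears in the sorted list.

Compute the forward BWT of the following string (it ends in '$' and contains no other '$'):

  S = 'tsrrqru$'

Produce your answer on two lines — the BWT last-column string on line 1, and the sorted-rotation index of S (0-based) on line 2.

Answer: urrsqt$r
6

Derivation:
All 8 rotations (rotation i = S[i:]+S[:i]):
  rot[0] = tsrrqru$
  rot[1] = srrqru$t
  rot[2] = rrqru$ts
  rot[3] = rqru$tsr
  rot[4] = qru$tsrr
  rot[5] = ru$tsrrq
  rot[6] = u$tsrrqr
  rot[7] = $tsrrqru
Sorted (with $ < everything):
  sorted[0] = $tsrrqru  (last char: 'u')
  sorted[1] = qru$tsrr  (last char: 'r')
  sorted[2] = rqru$tsr  (last char: 'r')
  sorted[3] = rrqru$ts  (last char: 's')
  sorted[4] = ru$tsrrq  (last char: 'q')
  sorted[5] = srrqru$t  (last char: 't')
  sorted[6] = tsrrqru$  (last char: '$')
  sorted[7] = u$tsrrqr  (last char: 'r')
Last column: urrsqt$r
Original string S is at sorted index 6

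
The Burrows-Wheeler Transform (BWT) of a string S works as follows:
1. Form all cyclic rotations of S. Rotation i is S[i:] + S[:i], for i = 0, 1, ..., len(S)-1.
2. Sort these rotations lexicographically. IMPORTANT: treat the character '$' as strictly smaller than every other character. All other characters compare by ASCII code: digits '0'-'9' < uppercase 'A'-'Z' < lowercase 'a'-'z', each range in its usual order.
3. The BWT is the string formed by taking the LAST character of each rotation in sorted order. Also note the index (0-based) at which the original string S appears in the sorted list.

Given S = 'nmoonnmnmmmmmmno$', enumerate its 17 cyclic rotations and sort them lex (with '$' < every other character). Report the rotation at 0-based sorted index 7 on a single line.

All 17 rotations (rotation i = S[i:]+S[:i]):
  rot[0] = nmoonnmnmmmmmmno$
  rot[1] = moonnmnmmmmmmno$n
  rot[2] = oonnmnmmmmmmno$nm
  rot[3] = onnmnmmmmmmno$nmo
  rot[4] = nnmnmmmmmmno$nmoo
  rot[5] = nmnmmmmmmno$nmoon
  rot[6] = mnmmmmmmno$nmoonn
  rot[7] = nmmmmmmno$nmoonnm
  rot[8] = mmmmmmno$nmoonnmn
  rot[9] = mmmmmno$nmoonnmnm
  rot[10] = mmmmno$nmoonnmnmm
  rot[11] = mmmno$nmoonnmnmmm
  rot[12] = mmno$nmoonnmnmmmm
  rot[13] = mno$nmoonnmnmmmmm
  rot[14] = no$nmoonnmnmmmmmm
  rot[15] = o$nmoonnmnmmmmmmn
  rot[16] = $nmoonnmnmmmmmmno
Sorted (with $ < everything):
  sorted[0] = $nmoonnmnmmmmmmno
  sorted[1] = mmmmmmno$nmoonnmn
  sorted[2] = mmmmmno$nmoonnmnm
  sorted[3] = mmmmno$nmoonnmnmm
  sorted[4] = mmmno$nmoonnmnmmm
  sorted[5] = mmno$nmoonnmnmmmm
  sorted[6] = mnmmmmmmno$nmoonn
  sorted[7] = mno$nmoonnmnmmmmm
  sorted[8] = moonnmnmmmmmmno$n
  sorted[9] = nmmmmmmno$nmoonnm
  sorted[10] = nmnmmmmmmno$nmoon
  sorted[11] = nmoonnmnmmmmmmno$
  sorted[12] = nnmnmmmmmmno$nmoo
  sorted[13] = no$nmoonnmnmmmmmm
  sorted[14] = o$nmoonnmnmmmmmmn
  sorted[15] = onnmnmmmmmmno$nmo
  sorted[16] = oonnmnmmmmmmno$nm
sorted[7] = mno$nmoonnmnmmmmm

Answer: mno$nmoonnmnmmmmm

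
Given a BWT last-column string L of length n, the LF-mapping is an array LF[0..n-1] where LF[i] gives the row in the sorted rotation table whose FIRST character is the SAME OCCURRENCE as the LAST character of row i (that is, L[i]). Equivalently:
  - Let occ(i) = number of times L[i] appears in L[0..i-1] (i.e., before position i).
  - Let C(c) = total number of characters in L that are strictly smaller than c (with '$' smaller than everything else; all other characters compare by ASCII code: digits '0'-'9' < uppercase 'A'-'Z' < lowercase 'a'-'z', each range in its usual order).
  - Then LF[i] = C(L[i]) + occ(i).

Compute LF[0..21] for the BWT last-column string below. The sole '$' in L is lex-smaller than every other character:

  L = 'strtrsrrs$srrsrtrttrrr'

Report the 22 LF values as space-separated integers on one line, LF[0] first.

Answer: 12 17 1 18 2 13 3 4 14 0 15 5 6 16 7 19 8 20 21 9 10 11

Derivation:
Char counts: '$':1, 'r':11, 's':5, 't':5
C (first-col start): C('$')=0, C('r')=1, C('s')=12, C('t')=17
L[0]='s': occ=0, LF[0]=C('s')+0=12+0=12
L[1]='t': occ=0, LF[1]=C('t')+0=17+0=17
L[2]='r': occ=0, LF[2]=C('r')+0=1+0=1
L[3]='t': occ=1, LF[3]=C('t')+1=17+1=18
L[4]='r': occ=1, LF[4]=C('r')+1=1+1=2
L[5]='s': occ=1, LF[5]=C('s')+1=12+1=13
L[6]='r': occ=2, LF[6]=C('r')+2=1+2=3
L[7]='r': occ=3, LF[7]=C('r')+3=1+3=4
L[8]='s': occ=2, LF[8]=C('s')+2=12+2=14
L[9]='$': occ=0, LF[9]=C('$')+0=0+0=0
L[10]='s': occ=3, LF[10]=C('s')+3=12+3=15
L[11]='r': occ=4, LF[11]=C('r')+4=1+4=5
L[12]='r': occ=5, LF[12]=C('r')+5=1+5=6
L[13]='s': occ=4, LF[13]=C('s')+4=12+4=16
L[14]='r': occ=6, LF[14]=C('r')+6=1+6=7
L[15]='t': occ=2, LF[15]=C('t')+2=17+2=19
L[16]='r': occ=7, LF[16]=C('r')+7=1+7=8
L[17]='t': occ=3, LF[17]=C('t')+3=17+3=20
L[18]='t': occ=4, LF[18]=C('t')+4=17+4=21
L[19]='r': occ=8, LF[19]=C('r')+8=1+8=9
L[20]='r': occ=9, LF[20]=C('r')+9=1+9=10
L[21]='r': occ=10, LF[21]=C('r')+10=1+10=11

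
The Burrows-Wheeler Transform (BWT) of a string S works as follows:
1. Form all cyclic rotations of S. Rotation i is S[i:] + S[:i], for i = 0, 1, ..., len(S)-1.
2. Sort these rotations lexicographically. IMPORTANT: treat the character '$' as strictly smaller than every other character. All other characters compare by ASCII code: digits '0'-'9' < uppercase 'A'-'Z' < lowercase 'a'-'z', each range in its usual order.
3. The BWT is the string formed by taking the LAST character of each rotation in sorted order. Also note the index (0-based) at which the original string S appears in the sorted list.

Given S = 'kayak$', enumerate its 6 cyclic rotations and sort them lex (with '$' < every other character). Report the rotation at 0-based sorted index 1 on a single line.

Answer: ak$kay

Derivation:
All 6 rotations (rotation i = S[i:]+S[:i]):
  rot[0] = kayak$
  rot[1] = ayak$k
  rot[2] = yak$ka
  rot[3] = ak$kay
  rot[4] = k$kaya
  rot[5] = $kayak
Sorted (with $ < everything):
  sorted[0] = $kayak
  sorted[1] = ak$kay
  sorted[2] = ayak$k
  sorted[3] = k$kaya
  sorted[4] = kayak$
  sorted[5] = yak$ka
sorted[1] = ak$kay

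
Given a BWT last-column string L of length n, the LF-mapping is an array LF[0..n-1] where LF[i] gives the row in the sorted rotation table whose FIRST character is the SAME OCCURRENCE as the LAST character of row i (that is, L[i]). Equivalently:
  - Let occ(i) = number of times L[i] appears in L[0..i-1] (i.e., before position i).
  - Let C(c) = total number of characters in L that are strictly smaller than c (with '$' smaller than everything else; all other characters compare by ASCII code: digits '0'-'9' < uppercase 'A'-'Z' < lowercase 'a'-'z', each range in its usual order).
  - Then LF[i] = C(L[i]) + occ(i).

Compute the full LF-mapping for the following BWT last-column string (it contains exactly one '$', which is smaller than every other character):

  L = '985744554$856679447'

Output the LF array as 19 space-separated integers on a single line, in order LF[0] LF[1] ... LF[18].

Char counts: '$':1, '4':5, '5':4, '6':2, '7':3, '8':2, '9':2
C (first-col start): C('$')=0, C('4')=1, C('5')=6, C('6')=10, C('7')=12, C('8')=15, C('9')=17
L[0]='9': occ=0, LF[0]=C('9')+0=17+0=17
L[1]='8': occ=0, LF[1]=C('8')+0=15+0=15
L[2]='5': occ=0, LF[2]=C('5')+0=6+0=6
L[3]='7': occ=0, LF[3]=C('7')+0=12+0=12
L[4]='4': occ=0, LF[4]=C('4')+0=1+0=1
L[5]='4': occ=1, LF[5]=C('4')+1=1+1=2
L[6]='5': occ=1, LF[6]=C('5')+1=6+1=7
L[7]='5': occ=2, LF[7]=C('5')+2=6+2=8
L[8]='4': occ=2, LF[8]=C('4')+2=1+2=3
L[9]='$': occ=0, LF[9]=C('$')+0=0+0=0
L[10]='8': occ=1, LF[10]=C('8')+1=15+1=16
L[11]='5': occ=3, LF[11]=C('5')+3=6+3=9
L[12]='6': occ=0, LF[12]=C('6')+0=10+0=10
L[13]='6': occ=1, LF[13]=C('6')+1=10+1=11
L[14]='7': occ=1, LF[14]=C('7')+1=12+1=13
L[15]='9': occ=1, LF[15]=C('9')+1=17+1=18
L[16]='4': occ=3, LF[16]=C('4')+3=1+3=4
L[17]='4': occ=4, LF[17]=C('4')+4=1+4=5
L[18]='7': occ=2, LF[18]=C('7')+2=12+2=14

Answer: 17 15 6 12 1 2 7 8 3 0 16 9 10 11 13 18 4 5 14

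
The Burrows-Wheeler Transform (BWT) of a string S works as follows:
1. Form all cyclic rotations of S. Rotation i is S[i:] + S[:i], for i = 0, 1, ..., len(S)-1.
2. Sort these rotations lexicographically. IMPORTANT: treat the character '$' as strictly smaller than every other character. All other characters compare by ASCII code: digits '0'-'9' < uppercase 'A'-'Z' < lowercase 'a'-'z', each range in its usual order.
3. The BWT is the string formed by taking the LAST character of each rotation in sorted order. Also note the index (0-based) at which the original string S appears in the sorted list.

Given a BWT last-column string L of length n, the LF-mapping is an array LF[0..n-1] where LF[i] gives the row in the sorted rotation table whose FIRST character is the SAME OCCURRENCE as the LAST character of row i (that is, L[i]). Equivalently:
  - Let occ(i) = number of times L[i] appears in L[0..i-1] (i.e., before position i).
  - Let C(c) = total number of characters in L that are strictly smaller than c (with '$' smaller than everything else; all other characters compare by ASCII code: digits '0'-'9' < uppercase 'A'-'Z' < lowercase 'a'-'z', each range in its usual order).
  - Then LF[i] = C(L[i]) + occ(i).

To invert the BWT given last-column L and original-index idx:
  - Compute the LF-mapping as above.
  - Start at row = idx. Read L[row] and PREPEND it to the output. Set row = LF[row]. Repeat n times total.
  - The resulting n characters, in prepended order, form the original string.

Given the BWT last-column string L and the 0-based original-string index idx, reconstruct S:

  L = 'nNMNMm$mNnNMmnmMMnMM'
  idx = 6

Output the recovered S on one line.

Answer: MnmMnnNMNNNMMMmmmMn$

Derivation:
LF mapping: 16 8 1 9 2 12 0 13 10 17 11 3 14 18 15 4 5 19 6 7
Walk LF starting at row 6, prepending L[row]:
  step 1: row=6, L[6]='$', prepend. Next row=LF[6]=0
  step 2: row=0, L[0]='n', prepend. Next row=LF[0]=16
  step 3: row=16, L[16]='M', prepend. Next row=LF[16]=5
  step 4: row=5, L[5]='m', prepend. Next row=LF[5]=12
  step 5: row=12, L[12]='m', prepend. Next row=LF[12]=14
  step 6: row=14, L[14]='m', prepend. Next row=LF[14]=15
  step 7: row=15, L[15]='M', prepend. Next row=LF[15]=4
  step 8: row=4, L[4]='M', prepend. Next row=LF[4]=2
  step 9: row=2, L[2]='M', prepend. Next row=LF[2]=1
  step 10: row=1, L[1]='N', prepend. Next row=LF[1]=8
  step 11: row=8, L[8]='N', prepend. Next row=LF[8]=10
  step 12: row=10, L[10]='N', prepend. Next row=LF[10]=11
  step 13: row=11, L[11]='M', prepend. Next row=LF[11]=3
  step 14: row=3, L[3]='N', prepend. Next row=LF[3]=9
  step 15: row=9, L[9]='n', prepend. Next row=LF[9]=17
  step 16: row=17, L[17]='n', prepend. Next row=LF[17]=19
  step 17: row=19, L[19]='M', prepend. Next row=LF[19]=7
  step 18: row=7, L[7]='m', prepend. Next row=LF[7]=13
  step 19: row=13, L[13]='n', prepend. Next row=LF[13]=18
  step 20: row=18, L[18]='M', prepend. Next row=LF[18]=6
Reversed output: MnmMnnNMNNNMMMmmmMn$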